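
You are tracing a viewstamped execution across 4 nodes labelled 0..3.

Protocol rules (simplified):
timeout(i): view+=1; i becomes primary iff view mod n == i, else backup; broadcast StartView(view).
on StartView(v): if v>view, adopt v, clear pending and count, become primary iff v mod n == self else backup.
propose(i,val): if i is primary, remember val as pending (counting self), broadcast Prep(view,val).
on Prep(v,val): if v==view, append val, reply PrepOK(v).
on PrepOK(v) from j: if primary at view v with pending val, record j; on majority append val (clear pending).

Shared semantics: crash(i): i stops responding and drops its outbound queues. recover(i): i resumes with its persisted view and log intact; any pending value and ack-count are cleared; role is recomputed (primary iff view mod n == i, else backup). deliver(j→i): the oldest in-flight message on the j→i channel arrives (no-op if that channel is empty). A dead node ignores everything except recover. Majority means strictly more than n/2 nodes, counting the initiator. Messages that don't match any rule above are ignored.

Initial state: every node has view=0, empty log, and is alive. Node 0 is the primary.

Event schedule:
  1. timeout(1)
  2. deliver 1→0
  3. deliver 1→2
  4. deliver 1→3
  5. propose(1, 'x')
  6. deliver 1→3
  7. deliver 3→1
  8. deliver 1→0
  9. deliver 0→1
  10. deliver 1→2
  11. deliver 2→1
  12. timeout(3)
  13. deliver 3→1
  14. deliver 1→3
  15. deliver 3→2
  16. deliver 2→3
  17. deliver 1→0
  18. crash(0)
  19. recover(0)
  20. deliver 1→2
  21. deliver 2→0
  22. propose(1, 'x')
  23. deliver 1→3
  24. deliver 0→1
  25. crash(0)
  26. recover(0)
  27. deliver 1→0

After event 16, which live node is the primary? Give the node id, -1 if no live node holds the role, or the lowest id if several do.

2

e1 timeout(1): 1[prim,v=1,-]
e2 deliver 1→0: 0[back,v=1,-]
e3 deliver 1→2: 2[back,v=1,-]
e4 deliver 1→3: 3[back,v=1,-]
e5 propose(1,'x'): ·
e6 deliver 1→3: 3[back,v=1,x]
e7 deliver 3→1: ·
e8 deliver 1→0: 0[back,v=1,x]
e9 deliver 0→1: 1[prim,v=1,x]
e10 deliver 1→2: 2[back,v=1,x]
e11 deliver 2→1: ·
e12 timeout(3): 3[back,v=2,x]
e13 deliver 3→1: 1[back,v=2,x]
e14 deliver 1→3: ·
e15 deliver 3→2: 2[prim,v=2,x]
e16 deliver 2→3: ·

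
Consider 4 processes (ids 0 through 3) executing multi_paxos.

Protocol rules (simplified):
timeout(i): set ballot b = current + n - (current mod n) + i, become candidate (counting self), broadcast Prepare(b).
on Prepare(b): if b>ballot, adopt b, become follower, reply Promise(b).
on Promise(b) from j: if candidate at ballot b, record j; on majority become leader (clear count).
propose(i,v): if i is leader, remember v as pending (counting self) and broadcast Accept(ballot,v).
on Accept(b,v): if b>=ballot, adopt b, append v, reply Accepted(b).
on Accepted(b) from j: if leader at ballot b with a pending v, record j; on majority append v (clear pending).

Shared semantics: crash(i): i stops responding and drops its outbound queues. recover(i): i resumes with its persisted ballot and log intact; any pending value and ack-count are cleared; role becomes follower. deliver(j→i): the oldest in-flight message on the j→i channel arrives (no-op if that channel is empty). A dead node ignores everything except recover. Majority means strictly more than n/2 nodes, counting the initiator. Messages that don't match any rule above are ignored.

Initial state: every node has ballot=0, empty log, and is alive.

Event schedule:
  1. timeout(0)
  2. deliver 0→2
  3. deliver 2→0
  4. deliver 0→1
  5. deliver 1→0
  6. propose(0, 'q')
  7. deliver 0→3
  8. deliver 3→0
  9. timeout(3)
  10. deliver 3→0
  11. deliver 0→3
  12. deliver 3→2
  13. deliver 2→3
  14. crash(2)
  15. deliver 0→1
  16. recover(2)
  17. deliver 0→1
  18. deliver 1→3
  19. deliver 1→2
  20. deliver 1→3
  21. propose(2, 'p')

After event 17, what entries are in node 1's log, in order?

q

step 1 timeout(0): 0={cand,b=4,log=-}
step 2 deliver 0→2: 2={foll,b=4,log=-}
step 3 deliver 2→0: —
step 4 deliver 0→1: 1={foll,b=4,log=-}
step 5 deliver 1→0: 0={lead,b=4,log=-}
step 6 propose(0,'q'): —
step 7 deliver 0→3: 3={foll,b=4,log=-}
step 8 deliver 3→0: —
step 9 timeout(3): 3={cand,b=11,log=-}
step 10 deliver 3→0: 0={foll,b=11,log=-}
step 11 deliver 0→3: —
step 12 deliver 3→2: 2={foll,b=11,log=-}
step 13 deliver 2→3: —
step 14 crash(2): 2={✗foll,b=11,log=-}
step 15 deliver 0→1: 1={foll,b=4,log=q}
step 16 recover(2): 2={foll,b=11,log=-}
step 17 deliver 0→1: —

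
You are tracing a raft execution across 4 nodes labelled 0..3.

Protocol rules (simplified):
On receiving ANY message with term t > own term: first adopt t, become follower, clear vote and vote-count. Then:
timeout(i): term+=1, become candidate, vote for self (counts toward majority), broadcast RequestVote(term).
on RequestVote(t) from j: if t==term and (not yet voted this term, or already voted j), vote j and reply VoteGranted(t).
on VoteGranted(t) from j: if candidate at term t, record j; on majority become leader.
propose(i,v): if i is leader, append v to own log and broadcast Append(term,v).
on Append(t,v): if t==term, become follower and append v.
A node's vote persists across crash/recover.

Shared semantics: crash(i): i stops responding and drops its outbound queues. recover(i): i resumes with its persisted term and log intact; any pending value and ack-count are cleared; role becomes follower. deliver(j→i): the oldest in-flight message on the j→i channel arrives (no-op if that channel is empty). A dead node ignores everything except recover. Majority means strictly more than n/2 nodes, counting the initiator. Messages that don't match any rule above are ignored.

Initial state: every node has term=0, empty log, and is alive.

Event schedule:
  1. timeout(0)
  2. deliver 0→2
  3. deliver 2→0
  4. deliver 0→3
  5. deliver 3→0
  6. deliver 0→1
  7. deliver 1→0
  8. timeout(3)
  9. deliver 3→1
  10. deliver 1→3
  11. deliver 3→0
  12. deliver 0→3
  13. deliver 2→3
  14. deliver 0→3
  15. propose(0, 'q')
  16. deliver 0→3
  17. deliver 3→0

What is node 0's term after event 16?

2

[1] timeout(0) → N0(cand t1 [-])
[2] deliver 0→2 → N2(foll t1 [-])
[3] deliver 2→0 → ∅
[4] deliver 0→3 → N3(foll t1 [-])
[5] deliver 3→0 → N0(lead t1 [-])
[6] deliver 0→1 → N1(foll t1 [-])
[7] deliver 1→0 → ∅
[8] timeout(3) → N3(cand t2 [-])
[9] deliver 3→1 → N1(foll t2 [-])
[10] deliver 1→3 → ∅
[11] deliver 3→0 → N0(foll t2 [-])
[12] deliver 0→3 → N3(lead t2 [-])
[13] deliver 2→3 → ∅
[14] deliver 0→3 → ∅
[15] propose(0,'q') → ∅
[16] deliver 0→3 → ∅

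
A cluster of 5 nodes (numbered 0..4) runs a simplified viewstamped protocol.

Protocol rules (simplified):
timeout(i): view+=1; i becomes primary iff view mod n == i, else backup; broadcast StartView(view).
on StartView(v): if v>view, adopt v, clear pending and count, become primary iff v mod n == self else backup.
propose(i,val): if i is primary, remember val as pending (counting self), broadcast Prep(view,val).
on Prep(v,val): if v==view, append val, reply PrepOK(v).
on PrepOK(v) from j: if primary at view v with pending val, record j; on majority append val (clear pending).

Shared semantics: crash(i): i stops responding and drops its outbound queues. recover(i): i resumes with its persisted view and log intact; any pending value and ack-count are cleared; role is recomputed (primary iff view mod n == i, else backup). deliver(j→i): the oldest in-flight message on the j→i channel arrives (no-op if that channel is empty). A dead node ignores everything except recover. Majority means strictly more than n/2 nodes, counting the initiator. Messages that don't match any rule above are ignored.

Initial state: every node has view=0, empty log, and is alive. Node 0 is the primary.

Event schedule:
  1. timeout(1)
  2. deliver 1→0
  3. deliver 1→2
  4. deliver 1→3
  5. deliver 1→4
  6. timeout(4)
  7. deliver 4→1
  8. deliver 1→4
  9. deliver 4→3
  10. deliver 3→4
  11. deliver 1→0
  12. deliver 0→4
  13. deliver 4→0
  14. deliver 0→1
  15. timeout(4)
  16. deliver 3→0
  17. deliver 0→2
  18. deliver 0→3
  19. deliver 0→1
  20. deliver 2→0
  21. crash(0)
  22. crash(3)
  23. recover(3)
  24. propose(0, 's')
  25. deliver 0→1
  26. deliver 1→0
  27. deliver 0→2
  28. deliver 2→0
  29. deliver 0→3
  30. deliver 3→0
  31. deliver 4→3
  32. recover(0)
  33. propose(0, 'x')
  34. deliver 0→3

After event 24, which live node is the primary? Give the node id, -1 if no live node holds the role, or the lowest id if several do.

after 1 — timeout(1): n1:prim/v1/[-]
after 2 — deliver 1→0: n0:back/v1/[-]
after 3 — deliver 1→2: n2:back/v1/[-]
after 4 — deliver 1→3: n3:back/v1/[-]
after 5 — deliver 1→4: n4:back/v1/[-]
after 6 — timeout(4): n4:back/v2/[-]
after 7 — deliver 4→1: n1:back/v2/[-]
after 8 — deliver 1→4: ·
after 9 — deliver 4→3: n3:back/v2/[-]
after 10 — deliver 3→4: ·
after 11 — deliver 1→0: ·
after 12 — deliver 0→4: ·
after 13 — deliver 4→0: n0:back/v2/[-]
after 14 — deliver 0→1: ·
after 15 — timeout(4): n4:back/v3/[-]
after 16 — deliver 3→0: ·
after 17 — deliver 0→2: ·
after 18 — deliver 0→3: ·
after 19 — deliver 0→1: ·
after 20 — deliver 2→0: ·
after 21 — crash(0): n0:✗back/v2/[-]
after 22 — crash(3): n3:✗back/v2/[-]
after 23 — recover(3): n3:back/v2/[-]
after 24 — propose(0,'s'): ·

-1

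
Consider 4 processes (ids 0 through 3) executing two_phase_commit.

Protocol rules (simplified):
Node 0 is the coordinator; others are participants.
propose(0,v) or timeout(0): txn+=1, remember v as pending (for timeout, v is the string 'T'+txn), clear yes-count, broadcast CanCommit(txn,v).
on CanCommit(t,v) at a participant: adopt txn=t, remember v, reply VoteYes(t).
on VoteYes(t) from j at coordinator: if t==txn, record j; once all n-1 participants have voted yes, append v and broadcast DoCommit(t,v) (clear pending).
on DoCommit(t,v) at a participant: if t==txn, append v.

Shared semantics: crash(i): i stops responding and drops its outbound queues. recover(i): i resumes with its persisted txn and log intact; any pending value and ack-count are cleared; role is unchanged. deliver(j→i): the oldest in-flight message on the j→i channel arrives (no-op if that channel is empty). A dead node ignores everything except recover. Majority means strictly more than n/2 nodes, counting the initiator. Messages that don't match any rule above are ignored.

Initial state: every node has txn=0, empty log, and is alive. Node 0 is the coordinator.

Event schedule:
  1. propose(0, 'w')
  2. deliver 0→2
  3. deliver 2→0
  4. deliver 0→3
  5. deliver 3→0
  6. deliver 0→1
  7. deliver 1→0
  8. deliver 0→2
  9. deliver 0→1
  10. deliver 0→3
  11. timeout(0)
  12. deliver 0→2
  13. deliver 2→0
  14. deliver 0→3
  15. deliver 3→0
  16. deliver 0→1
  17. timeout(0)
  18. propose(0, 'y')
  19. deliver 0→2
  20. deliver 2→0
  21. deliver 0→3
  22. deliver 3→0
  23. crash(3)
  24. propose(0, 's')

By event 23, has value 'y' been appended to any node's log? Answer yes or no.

no

e1 propose(0,'w'): 0[coor,t=1,-]
e2 deliver 0→2: 2[part,t=1,-]
e3 deliver 2→0: ·
e4 deliver 0→3: 3[part,t=1,-]
e5 deliver 3→0: ·
e6 deliver 0→1: 1[part,t=1,-]
e7 deliver 1→0: 0[coor,t=1,w]
e8 deliver 0→2: 2[part,t=1,w]
e9 deliver 0→1: 1[part,t=1,w]
e10 deliver 0→3: 3[part,t=1,w]
e11 timeout(0): 0[coor,t=2,w]
e12 deliver 0→2: 2[part,t=2,w]
e13 deliver 2→0: ·
e14 deliver 0→3: 3[part,t=2,w]
e15 deliver 3→0: ·
e16 deliver 0→1: 1[part,t=2,w]
e17 timeout(0): 0[coor,t=3,w]
e18 propose(0,'y'): 0[coor,t=4,w]
e19 deliver 0→2: 2[part,t=3,w]
e20 deliver 2→0: ·
e21 deliver 0→3: 3[part,t=3,w]
e22 deliver 3→0: ·
e23 crash(3): 3[✗part,t=3,w]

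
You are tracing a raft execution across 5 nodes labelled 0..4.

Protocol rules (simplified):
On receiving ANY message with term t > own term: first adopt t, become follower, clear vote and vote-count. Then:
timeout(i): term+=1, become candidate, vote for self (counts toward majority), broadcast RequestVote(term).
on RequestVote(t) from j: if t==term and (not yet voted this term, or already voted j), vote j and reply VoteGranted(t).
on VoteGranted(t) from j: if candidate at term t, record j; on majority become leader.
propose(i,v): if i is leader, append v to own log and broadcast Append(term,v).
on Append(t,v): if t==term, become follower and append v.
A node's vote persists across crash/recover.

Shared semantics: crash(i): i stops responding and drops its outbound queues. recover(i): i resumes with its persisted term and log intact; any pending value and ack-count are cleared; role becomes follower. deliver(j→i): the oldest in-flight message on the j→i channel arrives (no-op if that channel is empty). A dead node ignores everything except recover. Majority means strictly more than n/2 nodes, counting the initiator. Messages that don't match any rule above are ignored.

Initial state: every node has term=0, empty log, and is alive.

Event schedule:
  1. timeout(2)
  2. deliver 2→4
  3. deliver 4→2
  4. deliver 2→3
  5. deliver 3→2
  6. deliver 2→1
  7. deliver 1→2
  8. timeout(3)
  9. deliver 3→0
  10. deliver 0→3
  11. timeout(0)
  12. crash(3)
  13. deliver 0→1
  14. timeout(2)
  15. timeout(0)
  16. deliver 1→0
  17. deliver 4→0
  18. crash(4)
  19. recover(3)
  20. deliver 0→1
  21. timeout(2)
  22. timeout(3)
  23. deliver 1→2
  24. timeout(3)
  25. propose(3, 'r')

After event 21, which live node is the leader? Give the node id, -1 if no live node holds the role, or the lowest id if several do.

-1

step 1 timeout(2): 2={cand,t=1,log=-}
step 2 deliver 2→4: 4={foll,t=1,log=-}
step 3 deliver 4→2: —
step 4 deliver 2→3: 3={foll,t=1,log=-}
step 5 deliver 3→2: 2={lead,t=1,log=-}
step 6 deliver 2→1: 1={foll,t=1,log=-}
step 7 deliver 1→2: —
step 8 timeout(3): 3={cand,t=2,log=-}
step 9 deliver 3→0: 0={foll,t=2,log=-}
step 10 deliver 0→3: —
step 11 timeout(0): 0={cand,t=3,log=-}
step 12 crash(3): 3={✗cand,t=2,log=-}
step 13 deliver 0→1: 1={foll,t=3,log=-}
step 14 timeout(2): 2={cand,t=2,log=-}
step 15 timeout(0): 0={cand,t=4,log=-}
step 16 deliver 1→0: —
step 17 deliver 4→0: —
step 18 crash(4): 4={✗foll,t=1,log=-}
step 19 recover(3): 3={foll,t=2,log=-}
step 20 deliver 0→1: 1={foll,t=4,log=-}
step 21 timeout(2): 2={cand,t=3,log=-}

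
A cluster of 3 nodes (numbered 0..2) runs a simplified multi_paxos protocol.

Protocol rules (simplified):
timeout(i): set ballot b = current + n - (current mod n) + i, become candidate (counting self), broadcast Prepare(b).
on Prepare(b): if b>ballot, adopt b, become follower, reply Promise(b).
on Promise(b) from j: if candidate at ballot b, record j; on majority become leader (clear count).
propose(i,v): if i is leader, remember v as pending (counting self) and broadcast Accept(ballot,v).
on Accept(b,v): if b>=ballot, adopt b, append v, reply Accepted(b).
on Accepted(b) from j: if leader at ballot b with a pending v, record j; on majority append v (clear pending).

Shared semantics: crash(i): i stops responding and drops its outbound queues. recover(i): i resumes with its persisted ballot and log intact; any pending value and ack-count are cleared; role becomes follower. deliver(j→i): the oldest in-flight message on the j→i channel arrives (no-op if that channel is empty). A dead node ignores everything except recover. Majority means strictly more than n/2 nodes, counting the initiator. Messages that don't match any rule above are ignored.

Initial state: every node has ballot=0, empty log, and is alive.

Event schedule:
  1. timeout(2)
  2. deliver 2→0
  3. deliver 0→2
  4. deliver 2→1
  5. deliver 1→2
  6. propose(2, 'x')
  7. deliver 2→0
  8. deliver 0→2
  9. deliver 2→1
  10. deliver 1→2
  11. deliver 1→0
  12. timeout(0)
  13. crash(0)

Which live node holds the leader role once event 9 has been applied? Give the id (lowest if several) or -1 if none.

after 1 — timeout(2): n2:cand/b5/[-]
after 2 — deliver 2→0: n0:foll/b5/[-]
after 3 — deliver 0→2: n2:lead/b5/[-]
after 4 — deliver 2→1: n1:foll/b5/[-]
after 5 — deliver 1→2: ·
after 6 — propose(2,'x'): ·
after 7 — deliver 2→0: n0:foll/b5/[x]
after 8 — deliver 0→2: n2:lead/b5/[x]
after 9 — deliver 2→1: n1:foll/b5/[x]

2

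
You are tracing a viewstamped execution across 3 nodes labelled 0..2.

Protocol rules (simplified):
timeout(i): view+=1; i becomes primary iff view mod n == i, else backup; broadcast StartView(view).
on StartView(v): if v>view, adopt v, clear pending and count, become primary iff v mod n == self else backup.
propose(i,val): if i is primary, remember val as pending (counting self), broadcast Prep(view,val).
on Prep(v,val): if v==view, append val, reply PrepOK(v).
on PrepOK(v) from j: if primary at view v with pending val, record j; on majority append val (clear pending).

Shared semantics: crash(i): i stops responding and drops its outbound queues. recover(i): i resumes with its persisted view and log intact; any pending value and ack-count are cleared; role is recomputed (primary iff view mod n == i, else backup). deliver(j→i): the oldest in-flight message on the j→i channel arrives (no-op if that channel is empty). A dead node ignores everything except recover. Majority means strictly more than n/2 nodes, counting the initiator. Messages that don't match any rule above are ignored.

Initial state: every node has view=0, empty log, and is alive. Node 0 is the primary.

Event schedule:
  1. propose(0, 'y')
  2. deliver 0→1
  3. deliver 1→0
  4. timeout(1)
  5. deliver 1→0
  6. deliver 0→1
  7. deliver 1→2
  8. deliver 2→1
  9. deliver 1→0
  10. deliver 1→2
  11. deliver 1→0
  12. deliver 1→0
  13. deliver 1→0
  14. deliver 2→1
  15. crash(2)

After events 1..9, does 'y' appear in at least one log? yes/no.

yes

e1 propose(0,'y'): ·
e2 deliver 0→1: 1[back,v=0,y]
e3 deliver 1→0: 0[prim,v=0,y]
e4 timeout(1): 1[prim,v=1,y]
e5 deliver 1→0: 0[back,v=1,y]
e6 deliver 0→1: ·
e7 deliver 1→2: 2[back,v=1,-]
e8 deliver 2→1: ·
e9 deliver 1→0: ·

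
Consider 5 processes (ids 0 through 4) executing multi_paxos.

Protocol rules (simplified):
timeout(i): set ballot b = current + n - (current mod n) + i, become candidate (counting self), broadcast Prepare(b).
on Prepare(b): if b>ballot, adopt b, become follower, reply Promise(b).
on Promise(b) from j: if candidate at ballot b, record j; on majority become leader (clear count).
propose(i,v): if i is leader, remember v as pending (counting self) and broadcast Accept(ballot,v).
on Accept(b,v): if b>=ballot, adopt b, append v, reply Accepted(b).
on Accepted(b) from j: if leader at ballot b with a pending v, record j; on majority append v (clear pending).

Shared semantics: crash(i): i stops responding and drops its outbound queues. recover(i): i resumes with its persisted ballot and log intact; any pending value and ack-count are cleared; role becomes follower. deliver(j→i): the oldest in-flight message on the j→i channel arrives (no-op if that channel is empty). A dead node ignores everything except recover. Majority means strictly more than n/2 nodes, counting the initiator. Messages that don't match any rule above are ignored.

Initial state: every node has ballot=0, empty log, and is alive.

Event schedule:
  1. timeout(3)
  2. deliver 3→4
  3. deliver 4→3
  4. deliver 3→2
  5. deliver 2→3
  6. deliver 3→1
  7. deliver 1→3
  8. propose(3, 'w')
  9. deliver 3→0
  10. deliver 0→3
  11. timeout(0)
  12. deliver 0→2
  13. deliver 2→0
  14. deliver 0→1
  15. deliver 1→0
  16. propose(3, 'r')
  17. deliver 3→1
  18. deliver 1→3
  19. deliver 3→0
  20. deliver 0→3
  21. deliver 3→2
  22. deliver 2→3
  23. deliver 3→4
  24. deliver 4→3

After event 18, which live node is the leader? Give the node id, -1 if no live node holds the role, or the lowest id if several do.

0

[1] timeout(3) → N3(cand b8 [-])
[2] deliver 3→4 → N4(foll b8 [-])
[3] deliver 4→3 → ∅
[4] deliver 3→2 → N2(foll b8 [-])
[5] deliver 2→3 → N3(lead b8 [-])
[6] deliver 3→1 → N1(foll b8 [-])
[7] deliver 1→3 → ∅
[8] propose(3,'w') → ∅
[9] deliver 3→0 → N0(foll b8 [-])
[10] deliver 0→3 → ∅
[11] timeout(0) → N0(cand b10 [-])
[12] deliver 0→2 → N2(foll b10 [-])
[13] deliver 2→0 → ∅
[14] deliver 0→1 → N1(foll b10 [-])
[15] deliver 1→0 → N0(lead b10 [-])
[16] propose(3,'r') → ∅
[17] deliver 3→1 → ∅
[18] deliver 1→3 → ∅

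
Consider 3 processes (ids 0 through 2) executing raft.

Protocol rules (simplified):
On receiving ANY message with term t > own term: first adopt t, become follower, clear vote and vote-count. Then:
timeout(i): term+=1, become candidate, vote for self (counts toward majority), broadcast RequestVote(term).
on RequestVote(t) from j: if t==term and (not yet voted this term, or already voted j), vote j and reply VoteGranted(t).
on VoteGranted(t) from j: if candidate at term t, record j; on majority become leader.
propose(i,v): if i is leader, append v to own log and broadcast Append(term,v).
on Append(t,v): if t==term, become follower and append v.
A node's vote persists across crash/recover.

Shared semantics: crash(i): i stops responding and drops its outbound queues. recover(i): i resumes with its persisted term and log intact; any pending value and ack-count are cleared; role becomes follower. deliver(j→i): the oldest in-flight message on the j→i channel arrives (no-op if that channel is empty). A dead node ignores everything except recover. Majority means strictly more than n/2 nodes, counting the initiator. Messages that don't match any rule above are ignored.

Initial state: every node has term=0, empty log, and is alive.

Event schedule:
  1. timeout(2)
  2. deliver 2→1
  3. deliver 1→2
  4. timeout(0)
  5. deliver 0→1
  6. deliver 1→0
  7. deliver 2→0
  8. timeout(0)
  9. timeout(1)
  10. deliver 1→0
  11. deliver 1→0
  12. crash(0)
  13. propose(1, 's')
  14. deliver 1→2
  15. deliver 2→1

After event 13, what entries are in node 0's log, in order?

after 1 — timeout(2): n2:cand/t1/[-]
after 2 — deliver 2→1: n1:foll/t1/[-]
after 3 — deliver 1→2: n2:lead/t1/[-]
after 4 — timeout(0): n0:cand/t1/[-]
after 5 — deliver 0→1: ·
after 6 — deliver 1→0: ·
after 7 — deliver 2→0: ·
after 8 — timeout(0): n0:cand/t2/[-]
after 9 — timeout(1): n1:cand/t2/[-]
after 10 — deliver 1→0: ·
after 11 — deliver 1→0: ·
after 12 — crash(0): n0:✗cand/t2/[-]
after 13 — propose(1,'s'): ·

empty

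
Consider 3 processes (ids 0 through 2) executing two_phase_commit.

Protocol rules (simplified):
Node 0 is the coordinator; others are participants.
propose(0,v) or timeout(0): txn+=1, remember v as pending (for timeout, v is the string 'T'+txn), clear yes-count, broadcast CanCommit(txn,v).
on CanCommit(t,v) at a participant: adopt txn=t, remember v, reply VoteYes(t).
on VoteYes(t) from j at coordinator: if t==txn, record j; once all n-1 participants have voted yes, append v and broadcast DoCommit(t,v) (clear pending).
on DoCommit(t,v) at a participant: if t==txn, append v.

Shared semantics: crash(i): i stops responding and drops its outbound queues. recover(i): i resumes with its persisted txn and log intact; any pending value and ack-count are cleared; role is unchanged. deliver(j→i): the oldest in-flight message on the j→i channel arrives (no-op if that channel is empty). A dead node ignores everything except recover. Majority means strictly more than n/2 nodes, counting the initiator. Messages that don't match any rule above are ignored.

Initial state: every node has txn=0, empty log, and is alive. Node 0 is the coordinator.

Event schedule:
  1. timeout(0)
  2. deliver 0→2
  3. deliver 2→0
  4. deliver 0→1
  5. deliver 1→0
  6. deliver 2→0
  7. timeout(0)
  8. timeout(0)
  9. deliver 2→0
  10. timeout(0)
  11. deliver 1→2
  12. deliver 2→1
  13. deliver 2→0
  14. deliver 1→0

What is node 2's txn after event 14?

1

e1 timeout(0): 0[coor,t=1,-]
e2 deliver 0→2: 2[part,t=1,-]
e3 deliver 2→0: ·
e4 deliver 0→1: 1[part,t=1,-]
e5 deliver 1→0: 0[coor,t=1,T1]
e6 deliver 2→0: ·
e7 timeout(0): 0[coor,t=2,T1]
e8 timeout(0): 0[coor,t=3,T1]
e9 deliver 2→0: ·
e10 timeout(0): 0[coor,t=4,T1]
e11 deliver 1→2: ·
e12 deliver 2→1: ·
e13 deliver 2→0: ·
e14 deliver 1→0: ·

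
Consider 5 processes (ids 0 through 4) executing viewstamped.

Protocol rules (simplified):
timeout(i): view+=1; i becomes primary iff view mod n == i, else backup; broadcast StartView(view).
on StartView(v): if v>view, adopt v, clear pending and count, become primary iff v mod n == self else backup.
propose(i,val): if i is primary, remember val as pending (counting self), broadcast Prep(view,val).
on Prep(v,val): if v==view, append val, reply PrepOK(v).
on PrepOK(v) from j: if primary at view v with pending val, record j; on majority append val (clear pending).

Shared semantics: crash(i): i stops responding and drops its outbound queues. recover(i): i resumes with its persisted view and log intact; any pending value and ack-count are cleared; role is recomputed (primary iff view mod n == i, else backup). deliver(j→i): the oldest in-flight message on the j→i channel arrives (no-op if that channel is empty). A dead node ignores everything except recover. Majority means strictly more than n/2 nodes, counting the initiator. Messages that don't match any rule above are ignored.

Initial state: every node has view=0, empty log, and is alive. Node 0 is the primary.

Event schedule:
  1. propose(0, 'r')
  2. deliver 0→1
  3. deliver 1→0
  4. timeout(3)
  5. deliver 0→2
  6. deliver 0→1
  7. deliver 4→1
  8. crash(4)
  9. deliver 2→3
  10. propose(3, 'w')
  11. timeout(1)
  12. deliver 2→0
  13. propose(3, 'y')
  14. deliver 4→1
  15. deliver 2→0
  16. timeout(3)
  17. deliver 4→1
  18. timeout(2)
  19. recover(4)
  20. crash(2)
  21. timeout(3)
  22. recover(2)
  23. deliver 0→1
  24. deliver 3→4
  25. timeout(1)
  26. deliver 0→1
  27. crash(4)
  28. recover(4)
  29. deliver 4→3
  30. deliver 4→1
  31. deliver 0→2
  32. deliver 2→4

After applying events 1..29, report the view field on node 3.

step 1 propose(0,'r'): —
step 2 deliver 0→1: 1={back,v=0,log=r}
step 3 deliver 1→0: —
step 4 timeout(3): 3={back,v=1,log=-}
step 5 deliver 0→2: 2={back,v=0,log=r}
step 6 deliver 0→1: —
step 7 deliver 4→1: —
step 8 crash(4): 4={✗back,v=0,log=-}
step 9 deliver 2→3: —
step 10 propose(3,'w'): —
step 11 timeout(1): 1={prim,v=1,log=r}
step 12 deliver 2→0: 0={prim,v=0,log=r}
step 13 propose(3,'y'): —
step 14 deliver 4→1: —
step 15 deliver 2→0: —
step 16 timeout(3): 3={back,v=2,log=-}
step 17 deliver 4→1: —
step 18 timeout(2): 2={back,v=1,log=r}
step 19 recover(4): 4={back,v=0,log=-}
step 20 crash(2): 2={✗back,v=1,log=r}
step 21 timeout(3): 3={prim,v=3,log=-}
step 22 recover(2): 2={back,v=1,log=r}
step 23 deliver 0→1: —
step 24 deliver 3→4: 4={back,v=1,log=-}
step 25 timeout(1): 1={back,v=2,log=r}
step 26 deliver 0→1: —
step 27 crash(4): 4={✗back,v=1,log=-}
step 28 recover(4): 4={back,v=1,log=-}
step 29 deliver 4→3: —

3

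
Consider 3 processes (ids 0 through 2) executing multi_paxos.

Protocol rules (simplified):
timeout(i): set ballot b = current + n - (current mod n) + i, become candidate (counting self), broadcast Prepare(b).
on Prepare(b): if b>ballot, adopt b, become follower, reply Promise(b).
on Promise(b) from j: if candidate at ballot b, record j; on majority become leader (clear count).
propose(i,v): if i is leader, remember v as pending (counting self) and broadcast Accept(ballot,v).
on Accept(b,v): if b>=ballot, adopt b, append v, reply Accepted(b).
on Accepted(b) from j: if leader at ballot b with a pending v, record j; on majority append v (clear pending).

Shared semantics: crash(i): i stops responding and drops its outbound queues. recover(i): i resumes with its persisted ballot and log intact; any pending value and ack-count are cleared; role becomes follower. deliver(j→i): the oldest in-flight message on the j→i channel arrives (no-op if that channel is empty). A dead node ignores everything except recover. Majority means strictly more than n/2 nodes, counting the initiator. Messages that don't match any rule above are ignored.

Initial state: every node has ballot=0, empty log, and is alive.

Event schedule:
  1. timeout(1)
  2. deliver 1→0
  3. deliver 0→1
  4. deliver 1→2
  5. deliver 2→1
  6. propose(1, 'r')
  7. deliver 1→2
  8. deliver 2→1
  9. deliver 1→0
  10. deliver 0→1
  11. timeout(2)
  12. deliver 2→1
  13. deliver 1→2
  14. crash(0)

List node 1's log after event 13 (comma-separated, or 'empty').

after 1 — timeout(1): n1:cand/b4/[-]
after 2 — deliver 1→0: n0:foll/b4/[-]
after 3 — deliver 0→1: n1:lead/b4/[-]
after 4 — deliver 1→2: n2:foll/b4/[-]
after 5 — deliver 2→1: ·
after 6 — propose(1,'r'): ·
after 7 — deliver 1→2: n2:foll/b4/[r]
after 8 — deliver 2→1: n1:lead/b4/[r]
after 9 — deliver 1→0: n0:foll/b4/[r]
after 10 — deliver 0→1: ·
after 11 — timeout(2): n2:cand/b8/[r]
after 12 — deliver 2→1: n1:foll/b8/[r]
after 13 — deliver 1→2: n2:lead/b8/[r]

r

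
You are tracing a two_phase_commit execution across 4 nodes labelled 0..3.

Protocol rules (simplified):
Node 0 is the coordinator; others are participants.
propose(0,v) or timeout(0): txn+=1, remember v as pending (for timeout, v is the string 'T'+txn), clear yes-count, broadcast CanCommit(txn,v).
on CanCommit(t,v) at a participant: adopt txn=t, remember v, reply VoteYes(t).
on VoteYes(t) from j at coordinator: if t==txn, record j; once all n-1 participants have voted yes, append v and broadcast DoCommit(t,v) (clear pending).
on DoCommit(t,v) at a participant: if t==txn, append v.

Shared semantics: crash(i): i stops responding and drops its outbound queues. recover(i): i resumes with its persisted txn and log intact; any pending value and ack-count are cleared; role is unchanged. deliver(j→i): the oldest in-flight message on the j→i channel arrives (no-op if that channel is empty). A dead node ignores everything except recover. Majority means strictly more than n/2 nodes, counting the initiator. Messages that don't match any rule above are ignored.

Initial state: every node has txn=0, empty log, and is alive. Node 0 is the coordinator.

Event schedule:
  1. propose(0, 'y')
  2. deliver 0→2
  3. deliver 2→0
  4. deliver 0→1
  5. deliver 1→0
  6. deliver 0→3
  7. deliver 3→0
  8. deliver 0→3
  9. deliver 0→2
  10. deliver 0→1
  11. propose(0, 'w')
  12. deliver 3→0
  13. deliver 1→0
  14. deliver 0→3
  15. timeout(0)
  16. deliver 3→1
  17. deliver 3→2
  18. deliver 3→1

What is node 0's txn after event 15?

after 1 — propose(0,'y'): n0:coor/t1/[-]
after 2 — deliver 0→2: n2:part/t1/[-]
after 3 — deliver 2→0: ·
after 4 — deliver 0→1: n1:part/t1/[-]
after 5 — deliver 1→0: ·
after 6 — deliver 0→3: n3:part/t1/[-]
after 7 — deliver 3→0: n0:coor/t1/[y]
after 8 — deliver 0→3: n3:part/t1/[y]
after 9 — deliver 0→2: n2:part/t1/[y]
after 10 — deliver 0→1: n1:part/t1/[y]
after 11 — propose(0,'w'): n0:coor/t2/[y]
after 12 — deliver 3→0: ·
after 13 — deliver 1→0: ·
after 14 — deliver 0→3: n3:part/t2/[y]
after 15 — timeout(0): n0:coor/t3/[y]

3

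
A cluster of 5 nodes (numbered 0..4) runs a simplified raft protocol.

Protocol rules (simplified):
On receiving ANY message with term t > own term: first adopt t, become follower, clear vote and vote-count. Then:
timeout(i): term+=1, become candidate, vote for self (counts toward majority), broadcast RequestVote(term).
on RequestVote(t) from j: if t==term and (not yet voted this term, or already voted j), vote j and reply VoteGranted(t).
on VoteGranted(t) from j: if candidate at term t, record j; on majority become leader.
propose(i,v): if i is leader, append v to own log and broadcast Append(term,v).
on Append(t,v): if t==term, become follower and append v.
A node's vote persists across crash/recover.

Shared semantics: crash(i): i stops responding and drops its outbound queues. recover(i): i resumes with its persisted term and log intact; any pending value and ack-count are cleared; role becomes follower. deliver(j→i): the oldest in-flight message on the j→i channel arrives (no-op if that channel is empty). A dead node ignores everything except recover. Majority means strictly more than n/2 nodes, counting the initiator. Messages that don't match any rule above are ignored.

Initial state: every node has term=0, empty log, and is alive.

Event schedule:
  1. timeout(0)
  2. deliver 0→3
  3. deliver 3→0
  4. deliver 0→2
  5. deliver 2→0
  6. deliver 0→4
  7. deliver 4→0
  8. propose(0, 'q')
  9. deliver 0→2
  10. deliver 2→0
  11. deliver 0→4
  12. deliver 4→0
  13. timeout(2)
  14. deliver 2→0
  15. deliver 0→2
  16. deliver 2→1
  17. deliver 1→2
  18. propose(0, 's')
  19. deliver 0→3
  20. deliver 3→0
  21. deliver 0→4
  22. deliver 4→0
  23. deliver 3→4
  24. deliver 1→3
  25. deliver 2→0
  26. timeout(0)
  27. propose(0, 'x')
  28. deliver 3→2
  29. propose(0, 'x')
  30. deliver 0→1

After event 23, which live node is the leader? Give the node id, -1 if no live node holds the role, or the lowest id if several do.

after 1 — timeout(0): n0:cand/t1/[-]
after 2 — deliver 0→3: n3:foll/t1/[-]
after 3 — deliver 3→0: ·
after 4 — deliver 0→2: n2:foll/t1/[-]
after 5 — deliver 2→0: n0:lead/t1/[-]
after 6 — deliver 0→4: n4:foll/t1/[-]
after 7 — deliver 4→0: ·
after 8 — propose(0,'q'): n0:lead/t1/[q]
after 9 — deliver 0→2: n2:foll/t1/[q]
after 10 — deliver 2→0: ·
after 11 — deliver 0→4: n4:foll/t1/[q]
after 12 — deliver 4→0: ·
after 13 — timeout(2): n2:cand/t2/[q]
after 14 — deliver 2→0: n0:foll/t2/[q]
after 15 — deliver 0→2: ·
after 16 — deliver 2→1: n1:foll/t2/[-]
after 17 — deliver 1→2: n2:lead/t2/[q]
after 18 — propose(0,'s'): ·
after 19 — deliver 0→3: n3:foll/t1/[q]
after 20 — deliver 3→0: ·
after 21 — deliver 0→4: ·
after 22 — deliver 4→0: ·
after 23 — deliver 3→4: ·

2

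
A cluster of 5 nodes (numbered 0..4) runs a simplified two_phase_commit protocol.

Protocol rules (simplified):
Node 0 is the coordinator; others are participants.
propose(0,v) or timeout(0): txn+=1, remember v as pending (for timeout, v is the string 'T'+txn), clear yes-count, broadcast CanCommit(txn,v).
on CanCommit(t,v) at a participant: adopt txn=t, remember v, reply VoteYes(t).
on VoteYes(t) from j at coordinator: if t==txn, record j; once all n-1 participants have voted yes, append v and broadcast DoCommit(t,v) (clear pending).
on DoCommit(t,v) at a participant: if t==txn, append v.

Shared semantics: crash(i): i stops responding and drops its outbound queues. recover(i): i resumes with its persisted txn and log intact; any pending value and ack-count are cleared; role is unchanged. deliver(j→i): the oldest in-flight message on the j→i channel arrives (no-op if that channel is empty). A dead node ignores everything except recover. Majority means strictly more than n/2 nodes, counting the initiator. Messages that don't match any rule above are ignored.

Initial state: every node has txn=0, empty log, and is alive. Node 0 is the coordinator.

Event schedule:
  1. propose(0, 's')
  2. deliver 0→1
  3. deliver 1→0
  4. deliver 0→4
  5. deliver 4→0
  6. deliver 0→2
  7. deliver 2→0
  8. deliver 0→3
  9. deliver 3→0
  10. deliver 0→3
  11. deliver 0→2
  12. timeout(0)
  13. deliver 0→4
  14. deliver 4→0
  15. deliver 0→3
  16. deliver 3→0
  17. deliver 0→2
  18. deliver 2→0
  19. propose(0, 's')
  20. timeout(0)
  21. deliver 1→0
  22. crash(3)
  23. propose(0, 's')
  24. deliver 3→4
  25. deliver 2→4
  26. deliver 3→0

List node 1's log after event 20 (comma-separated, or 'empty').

[1] propose(0,'s') → N0(coor t1 [-])
[2] deliver 0→1 → N1(part t1 [-])
[3] deliver 1→0 → ∅
[4] deliver 0→4 → N4(part t1 [-])
[5] deliver 4→0 → ∅
[6] deliver 0→2 → N2(part t1 [-])
[7] deliver 2→0 → ∅
[8] deliver 0→3 → N3(part t1 [-])
[9] deliver 3→0 → N0(coor t1 [s])
[10] deliver 0→3 → N3(part t1 [s])
[11] deliver 0→2 → N2(part t1 [s])
[12] timeout(0) → N0(coor t2 [s])
[13] deliver 0→4 → N4(part t1 [s])
[14] deliver 4→0 → ∅
[15] deliver 0→3 → N3(part t2 [s])
[16] deliver 3→0 → ∅
[17] deliver 0→2 → N2(part t2 [s])
[18] deliver 2→0 → ∅
[19] propose(0,'s') → N0(coor t3 [s])
[20] timeout(0) → N0(coor t4 [s])

empty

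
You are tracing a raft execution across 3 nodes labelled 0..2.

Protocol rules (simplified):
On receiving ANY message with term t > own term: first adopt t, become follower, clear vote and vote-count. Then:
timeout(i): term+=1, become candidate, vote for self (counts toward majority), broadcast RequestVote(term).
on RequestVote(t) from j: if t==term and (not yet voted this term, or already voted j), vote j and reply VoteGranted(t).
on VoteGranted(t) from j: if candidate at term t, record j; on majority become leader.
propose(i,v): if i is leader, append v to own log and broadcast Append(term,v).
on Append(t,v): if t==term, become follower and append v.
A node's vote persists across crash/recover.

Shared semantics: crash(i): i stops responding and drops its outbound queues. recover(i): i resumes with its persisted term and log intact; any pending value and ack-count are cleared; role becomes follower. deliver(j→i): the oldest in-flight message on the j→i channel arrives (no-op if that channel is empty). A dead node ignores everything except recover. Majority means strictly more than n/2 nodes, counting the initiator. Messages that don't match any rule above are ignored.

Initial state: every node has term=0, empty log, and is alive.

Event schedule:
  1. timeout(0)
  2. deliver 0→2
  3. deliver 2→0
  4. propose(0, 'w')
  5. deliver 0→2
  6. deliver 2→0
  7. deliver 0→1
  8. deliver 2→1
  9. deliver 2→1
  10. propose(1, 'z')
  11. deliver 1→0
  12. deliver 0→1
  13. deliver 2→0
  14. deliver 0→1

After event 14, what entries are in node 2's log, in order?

step 1 timeout(0): 0={cand,t=1,log=-}
step 2 deliver 0→2: 2={foll,t=1,log=-}
step 3 deliver 2→0: 0={lead,t=1,log=-}
step 4 propose(0,'w'): 0={lead,t=1,log=w}
step 5 deliver 0→2: 2={foll,t=1,log=w}
step 6 deliver 2→0: —
step 7 deliver 0→1: 1={foll,t=1,log=-}
step 8 deliver 2→1: —
step 9 deliver 2→1: —
step 10 propose(1,'z'): —
step 11 deliver 1→0: —
step 12 deliver 0→1: 1={foll,t=1,log=w}
step 13 deliver 2→0: —
step 14 deliver 0→1: —

w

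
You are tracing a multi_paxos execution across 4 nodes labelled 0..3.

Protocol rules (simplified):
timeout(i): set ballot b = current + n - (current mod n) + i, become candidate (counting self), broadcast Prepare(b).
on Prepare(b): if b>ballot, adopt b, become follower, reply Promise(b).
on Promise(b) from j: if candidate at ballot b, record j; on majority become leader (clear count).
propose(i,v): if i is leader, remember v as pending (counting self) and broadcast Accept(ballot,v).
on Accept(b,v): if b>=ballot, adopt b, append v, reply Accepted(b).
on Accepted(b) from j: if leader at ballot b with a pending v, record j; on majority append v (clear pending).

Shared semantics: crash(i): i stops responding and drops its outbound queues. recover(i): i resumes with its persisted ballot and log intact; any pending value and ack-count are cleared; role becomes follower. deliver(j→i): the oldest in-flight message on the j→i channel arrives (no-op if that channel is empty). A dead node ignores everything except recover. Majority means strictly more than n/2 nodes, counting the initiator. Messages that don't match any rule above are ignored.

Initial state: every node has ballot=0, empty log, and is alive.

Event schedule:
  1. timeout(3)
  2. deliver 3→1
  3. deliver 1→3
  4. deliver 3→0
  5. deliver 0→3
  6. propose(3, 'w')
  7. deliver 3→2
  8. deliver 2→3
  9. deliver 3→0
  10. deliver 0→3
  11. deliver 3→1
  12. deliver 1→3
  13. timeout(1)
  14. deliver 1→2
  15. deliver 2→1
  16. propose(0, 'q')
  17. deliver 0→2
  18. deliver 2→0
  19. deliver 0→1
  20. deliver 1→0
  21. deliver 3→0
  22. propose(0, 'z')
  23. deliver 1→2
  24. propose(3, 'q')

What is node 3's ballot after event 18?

after 1 — timeout(3): n3:cand/b7/[-]
after 2 — deliver 3→1: n1:foll/b7/[-]
after 3 — deliver 1→3: ·
after 4 — deliver 3→0: n0:foll/b7/[-]
after 5 — deliver 0→3: n3:lead/b7/[-]
after 6 — propose(3,'w'): ·
after 7 — deliver 3→2: n2:foll/b7/[-]
after 8 — deliver 2→3: ·
after 9 — deliver 3→0: n0:foll/b7/[w]
after 10 — deliver 0→3: ·
after 11 — deliver 3→1: n1:foll/b7/[w]
after 12 — deliver 1→3: n3:lead/b7/[w]
after 13 — timeout(1): n1:cand/b9/[w]
after 14 — deliver 1→2: n2:foll/b9/[-]
after 15 — deliver 2→1: ·
after 16 — propose(0,'q'): ·
after 17 — deliver 0→2: ·
after 18 — deliver 2→0: ·

7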